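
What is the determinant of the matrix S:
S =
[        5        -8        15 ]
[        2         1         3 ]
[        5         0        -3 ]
det(S) = -258

Expand along row 0 (cofactor expansion): det(S) = a*(e*i - f*h) - b*(d*i - f*g) + c*(d*h - e*g), where the 3×3 is [[a, b, c], [d, e, f], [g, h, i]].
Minor M_00 = (1)*(-3) - (3)*(0) = -3 - 0 = -3.
Minor M_01 = (2)*(-3) - (3)*(5) = -6 - 15 = -21.
Minor M_02 = (2)*(0) - (1)*(5) = 0 - 5 = -5.
det(S) = (5)*(-3) - (-8)*(-21) + (15)*(-5) = -15 - 168 - 75 = -258.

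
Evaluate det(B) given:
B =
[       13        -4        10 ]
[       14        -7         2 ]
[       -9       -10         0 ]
det(B) = -1698

Expand along row 0 (cofactor expansion): det(B) = a*(e*i - f*h) - b*(d*i - f*g) + c*(d*h - e*g), where the 3×3 is [[a, b, c], [d, e, f], [g, h, i]].
Minor M_00 = (-7)*(0) - (2)*(-10) = 0 + 20 = 20.
Minor M_01 = (14)*(0) - (2)*(-9) = 0 + 18 = 18.
Minor M_02 = (14)*(-10) - (-7)*(-9) = -140 - 63 = -203.
det(B) = (13)*(20) - (-4)*(18) + (10)*(-203) = 260 + 72 - 2030 = -1698.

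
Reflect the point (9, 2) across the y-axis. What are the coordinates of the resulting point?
(-9, 2)

Reflection across y-axis: (9, 2) → (-9, 2)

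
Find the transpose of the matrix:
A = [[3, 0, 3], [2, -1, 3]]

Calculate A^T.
[[3, 2], [0, -1], [3, 3]]

The transpose sends entry (i,j) to (j,i); rows become columns.
Row 0 of A: [3, 0, 3] -> column 0 of A^T.
Row 1 of A: [2, -1, 3] -> column 1 of A^T.
A^T = [[3, 2], [0, -1], [3, 3]]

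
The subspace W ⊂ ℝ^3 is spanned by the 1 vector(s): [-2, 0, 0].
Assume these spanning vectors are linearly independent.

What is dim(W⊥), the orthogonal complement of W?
dim(W⊥) = 2

For any subspace W of ℝ^n, dim(W) + dim(W⊥) = n (the whole-space dimension).
Here the given 1 vectors are linearly independent, so dim(W) = 1.
Thus dim(W⊥) = n - dim(W) = 3 - 1 = 2.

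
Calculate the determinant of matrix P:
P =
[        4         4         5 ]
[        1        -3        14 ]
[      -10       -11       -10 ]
det(P) = 11

Expand along row 0 (cofactor expansion): det(P) = a*(e*i - f*h) - b*(d*i - f*g) + c*(d*h - e*g), where the 3×3 is [[a, b, c], [d, e, f], [g, h, i]].
Minor M_00 = (-3)*(-10) - (14)*(-11) = 30 + 154 = 184.
Minor M_01 = (1)*(-10) - (14)*(-10) = -10 + 140 = 130.
Minor M_02 = (1)*(-11) - (-3)*(-10) = -11 - 30 = -41.
det(P) = (4)*(184) - (4)*(130) + (5)*(-41) = 736 - 520 - 205 = 11.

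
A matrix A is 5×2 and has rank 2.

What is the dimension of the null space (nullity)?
0

The rank-nullity theorem for an m×n matrix states:
rank(A) + nullity(A) = n (the number of columns).
Here n = 2 and rank(A) = 2, so nullity(A) = 2 - 2 = 0.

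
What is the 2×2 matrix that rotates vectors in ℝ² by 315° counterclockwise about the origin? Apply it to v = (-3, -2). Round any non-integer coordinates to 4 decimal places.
R = [[√2/2, √2/2], [-√2/2, √2/2]]; R·v = (-3.5355, 0.7071)

A counterclockwise rotation by angle θ in ℝ² has matrix R(θ) = [[cos θ, -sin θ], [sin θ, cos θ]].
For θ = 315°: cos θ = √2/2, sin θ = -√2/2.
R(315°) = [[√2/2, √2/2], [-√2/2, √2/2]].
R·v = [√2/2·-3 + (√2/2)·-2, -√2/2·-3 + √2/2·-2] = (-3.5355, 0.7071).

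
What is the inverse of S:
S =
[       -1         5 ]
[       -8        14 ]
det(S) = 26
S⁻¹ =
[     7/13     -5/26 ]
[     4/13     -1/26 ]

For a 2×2 matrix S = [[a, b], [c, d]] with det(S) ≠ 0, S⁻¹ = (1/det(S)) * [[d, -b], [-c, a]].
det(S) = (-1)*(14) - (5)*(-8) = -14 + 40 = 26.
S⁻¹ = (1/26) * [[14, -5], [8, -1]].
Dividing each entry by 26 and reducing:
S⁻¹ =
[     7/13     -5/26 ]
[     4/13     -1/26 ]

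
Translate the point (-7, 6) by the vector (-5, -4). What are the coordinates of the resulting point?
(-12, 2)

Translation by (-5, -4):
x' = -7 + -5 = -12
y' = 6 + -4 = 2
Homogeneous matrix: [[1, 0, -5], [0, 1, -4], [0, 0, 1]]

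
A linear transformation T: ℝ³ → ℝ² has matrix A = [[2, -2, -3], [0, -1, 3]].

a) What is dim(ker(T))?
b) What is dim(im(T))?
dim(ker) = 1, dim(im) = 2

The two rows are not scalar multiples of one another (no single k satisfies row 2 = k × row 1), so they are linearly independent.
Thus rank(A) = 2.
dim(im(T)) = rank(A) = 2.
By the rank-nullity theorem applied to T: ℝ³ → ℝ², rank(A) + nullity(A) = 3 (the domain dimension), so dim(ker(T)) = 3 - 2 = 1.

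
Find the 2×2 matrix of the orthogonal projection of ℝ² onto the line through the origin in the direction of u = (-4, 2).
[[4/5, -2/5], [-2/5, 1/5]]

The orthogonal projection onto the line spanned by a nonzero vector u = (a, b) has matrix P = (u uᵀ) / (uᵀ u) = (1/(a² + b²)) · [[a², ab], [ab, b²]].
Here u = (-4, 2), so a² + b² = 16 + 4 = 20.
P = (1/20) · [[16, -8], [-8, 4]] = [[4/5, -2/5], [-2/5, 1/5]].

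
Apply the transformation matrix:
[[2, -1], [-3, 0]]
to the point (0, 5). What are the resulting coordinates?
(-5, 0)

Matrix multiplication:
[[2, -1], [-3, 0]] × [0, 5]ᵀ
= [2×0 + -1×5, -3×0 + 0×5]ᵀ
= [-5.0000, 0.0000]ᵀ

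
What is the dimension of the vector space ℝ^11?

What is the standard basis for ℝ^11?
Dimension = 11; standard basis = {e_1, e_2, e_3, …, e_11}

ℝ^11 is the space of 11-tuples of real numbers; its dimension is 11.
The standard basis consists of 11 vectors: e_1, e_2, e_3, …, e_11, where e_i is the vector with 1 in position i and 0 elsewhere.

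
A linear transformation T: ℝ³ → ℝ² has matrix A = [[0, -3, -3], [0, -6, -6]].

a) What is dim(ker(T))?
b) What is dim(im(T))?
dim(ker) = 2, dim(im) = 1

Observe that row 2 = 2 × row 1 (so the rows are linearly dependent).
Thus rank(A) = 1 (only one linearly independent row).
dim(im(T)) = rank(A) = 1.
By the rank-nullity theorem applied to T: ℝ³ → ℝ², rank(A) + nullity(A) = 3 (the domain dimension), so dim(ker(T)) = 3 - 1 = 2.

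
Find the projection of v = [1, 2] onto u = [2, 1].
[8/5, 4/5]

The projection of v onto u is proj_u(v) = ((v·u) / (u·u)) · u.
v·u = (1)*(2) + (2)*(1) = 4.
u·u = (2)*(2) + (1)*(1) = 5.
coefficient = 4 / 5 = 4/5.
proj_u(v) = 4/5 · [2, 1] = [8/5, 4/5].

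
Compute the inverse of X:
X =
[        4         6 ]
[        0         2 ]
det(X) = 8
X⁻¹ =
[      1/4      -3/4 ]
[        0       1/2 ]

For a 2×2 matrix X = [[a, b], [c, d]] with det(X) ≠ 0, X⁻¹ = (1/det(X)) * [[d, -b], [-c, a]].
det(X) = (4)*(2) - (6)*(0) = 8 - 0 = 8.
X⁻¹ = (1/8) * [[2, -6], [0, 4]].
Dividing each entry by 8 and reducing:
X⁻¹ =
[      1/4      -3/4 ]
[        0       1/2 ]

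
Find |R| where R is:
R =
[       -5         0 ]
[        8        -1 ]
det(R) = 5

For a 2×2 matrix [[a, b], [c, d]], det = a*d - b*c.
det(R) = (-5)*(-1) - (0)*(8) = 5 - 0 = 5.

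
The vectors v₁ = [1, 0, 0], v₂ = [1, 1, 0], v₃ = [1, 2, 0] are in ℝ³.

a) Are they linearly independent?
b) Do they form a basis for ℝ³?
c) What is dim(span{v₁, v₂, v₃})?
Not independent, not a basis, dim(span) = 2

Check whether v₃ can be written as a linear combination of v₁ and v₂.
v₃ = (-1)·v₁ + (2)·v₂ = [1, 2, 0], so the three vectors are linearly dependent.
Thus they do not form a basis for ℝ³, and dim(span{v₁, v₂, v₃}) = 2 (spanned by v₁ and v₂).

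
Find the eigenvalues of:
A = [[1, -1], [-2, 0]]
λ = -1, 2

Solve det(A - λI) = 0. For a 2×2 matrix this is λ² - (trace)λ + det = 0.
trace(A) = 1 + 0 = 1.
det(A) = (1)*(0) - (-1)*(-2) = 0 - 2 = -2.
Characteristic equation: λ² - (1)λ + (-2) = 0.
Discriminant: (1)² - 4*(-2) = 1 + 8 = 9.
Roots: λ = (1 ± √9) / 2 = -1, 2.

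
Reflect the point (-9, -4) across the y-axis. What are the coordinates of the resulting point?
(9, -4)

Reflection across y-axis: (-9, -4) → (9, -4)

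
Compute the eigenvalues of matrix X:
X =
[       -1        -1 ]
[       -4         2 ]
λ = -2, 3

Solve det(X - λI) = 0. For a 2×2 matrix the characteristic equation is λ² - (trace)λ + det = 0.
trace(X) = a + d = -1 + 2 = 1.
det(X) = a*d - b*c = (-1)*(2) - (-1)*(-4) = -2 - 4 = -6.
Characteristic equation: λ² - (1)λ + (-6) = 0.
Discriminant = (1)² - 4*(-6) = 1 + 24 = 25.
λ = (1 ± √25) / 2 = (1 ± 5) / 2 = -2, 3.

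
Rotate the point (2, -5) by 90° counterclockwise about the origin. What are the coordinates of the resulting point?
(5, 2)

Rotation matrix R(θ) = [[cos θ, -sin θ], [sin θ, cos θ]]; for θ = 90°:
R = [[0, -1], [1, 0]]
Result: R × [2, -5]ᵀ = [0·2 + (-1)·-5, 1·2 + (0)·-5]ᵀ = (5, 2)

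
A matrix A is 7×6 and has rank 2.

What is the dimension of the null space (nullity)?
4

The rank-nullity theorem for an m×n matrix states:
rank(A) + nullity(A) = n (the number of columns).
Here n = 6 and rank(A) = 2, so nullity(A) = 6 - 2 = 4.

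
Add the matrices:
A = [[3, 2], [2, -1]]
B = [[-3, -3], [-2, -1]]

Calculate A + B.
[[0, -1], [0, -2]]

Add corresponding elements:
(3)+(-3)=0
(2)+(-3)=-1
(2)+(-2)=0
(-1)+(-1)=-2
A + B = [[0, -1], [0, -2]]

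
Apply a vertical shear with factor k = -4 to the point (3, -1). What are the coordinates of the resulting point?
(3, -13)

Shear matrix for vertical shear with factor k = -4:
[[1, 0], [-4, 1]]
Result: (3, -1) → (3, -13)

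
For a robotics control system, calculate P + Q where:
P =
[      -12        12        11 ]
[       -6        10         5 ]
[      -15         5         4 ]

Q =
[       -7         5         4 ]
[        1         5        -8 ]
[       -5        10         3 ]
P + Q =
[      -19        17        15 ]
[       -5        15        -3 ]
[      -20        15         7 ]

Matrix addition is elementwise: (P+Q)[i][j] = P[i][j] + Q[i][j].
  (P+Q)[0][0] = (-12) + (-7) = -19
  (P+Q)[0][1] = (12) + (5) = 17
  (P+Q)[0][2] = (11) + (4) = 15
  (P+Q)[1][0] = (-6) + (1) = -5
  (P+Q)[1][1] = (10) + (5) = 15
  (P+Q)[1][2] = (5) + (-8) = -3
  (P+Q)[2][0] = (-15) + (-5) = -20
  (P+Q)[2][1] = (5) + (10) = 15
  (P+Q)[2][2] = (4) + (3) = 7
P + Q =
[      -19        17        15 ]
[       -5        15        -3 ]
[      -20        15         7 ]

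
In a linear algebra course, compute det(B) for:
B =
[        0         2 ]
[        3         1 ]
det(B) = -6

For a 2×2 matrix [[a, b], [c, d]], det = a*d - b*c.
det(B) = (0)*(1) - (2)*(3) = 0 - 6 = -6.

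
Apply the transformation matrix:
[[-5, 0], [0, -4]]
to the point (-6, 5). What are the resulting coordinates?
(30, -20)

Matrix multiplication:
[[-5, 0], [0, -4]] × [-6, 5]ᵀ
= [-5×-6 + 0×5, 0×-6 + -4×5]ᵀ
= [30.0000, -20.0000]ᵀ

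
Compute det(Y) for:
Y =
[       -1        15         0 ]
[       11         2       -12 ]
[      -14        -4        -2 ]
det(Y) = 2902

Expand along row 0 (cofactor expansion): det(Y) = a*(e*i - f*h) - b*(d*i - f*g) + c*(d*h - e*g), where the 3×3 is [[a, b, c], [d, e, f], [g, h, i]].
Minor M_00 = (2)*(-2) - (-12)*(-4) = -4 - 48 = -52.
Minor M_01 = (11)*(-2) - (-12)*(-14) = -22 - 168 = -190.
Minor M_02 = (11)*(-4) - (2)*(-14) = -44 + 28 = -16.
det(Y) = (-1)*(-52) - (15)*(-190) + (0)*(-16) = 52 + 2850 + 0 = 2902.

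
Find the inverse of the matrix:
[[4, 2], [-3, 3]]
[[1/6, -1/9], [1/6, 2/9]]

For [[a,b],[c,d]], inverse = (1/det)·[[d,-b],[-c,a]]
det = 4·3 - 2·-3 = 18
Inverse = (1/18)·[[3, -2], [3, 4]]
        = [[1/6, -1/9], [1/6, 2/9]]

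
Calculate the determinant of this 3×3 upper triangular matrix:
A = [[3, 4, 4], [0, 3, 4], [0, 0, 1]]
9

The determinant of a triangular matrix is the product of its diagonal entries (the off-diagonal entries above the diagonal do not affect it).
det(A) = (3) * (3) * (1) = 9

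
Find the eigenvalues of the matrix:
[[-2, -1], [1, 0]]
λ = -1 and λ = -1

Characteristic equation: det(A - λI) = 0
λ² - (trace)λ + (det) = 0
λ² - (-2)λ + (1) = 0
λ² + 2λ + 1 = 0
Solving: λ = -1, -1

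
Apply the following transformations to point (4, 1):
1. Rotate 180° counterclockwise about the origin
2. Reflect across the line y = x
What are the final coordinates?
(-1, -4)

Step 1: Rotate 180° → (-4, -1)
Step 2: Reflect across the line y = x → (-1, -4)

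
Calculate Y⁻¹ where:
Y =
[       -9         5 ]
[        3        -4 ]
det(Y) = 21
Y⁻¹ =
[    -4/21     -5/21 ]
[     -1/7      -3/7 ]

For a 2×2 matrix Y = [[a, b], [c, d]] with det(Y) ≠ 0, Y⁻¹ = (1/det(Y)) * [[d, -b], [-c, a]].
det(Y) = (-9)*(-4) - (5)*(3) = 36 - 15 = 21.
Y⁻¹ = (1/21) * [[-4, -5], [-3, -9]].
Dividing each entry by 21 and reducing:
Y⁻¹ =
[    -4/21     -5/21 ]
[     -1/7      -3/7 ]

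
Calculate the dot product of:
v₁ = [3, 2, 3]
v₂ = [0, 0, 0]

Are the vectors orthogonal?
0, Yes

The dot product is the sum of products of corresponding components.
v₁·v₂ = (3)*(0) + (2)*(0) + (3)*(0) = 0 + 0 + 0 = 0.
Two vectors are orthogonal iff their dot product is 0; here the dot product is 0, so the vectors are orthogonal.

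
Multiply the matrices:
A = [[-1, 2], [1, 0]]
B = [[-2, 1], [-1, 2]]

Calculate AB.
[[0, 3], [-2, 1]]

Each entry (i,j) of AB = sum over k of A[i][k]*B[k][j].
(AB)[0][0] = (-1)*(-2) + (2)*(-1) = 0
(AB)[0][1] = (-1)*(1) + (2)*(2) = 3
(AB)[1][0] = (1)*(-2) + (0)*(-1) = -2
(AB)[1][1] = (1)*(1) + (0)*(2) = 1
AB = [[0, 3], [-2, 1]]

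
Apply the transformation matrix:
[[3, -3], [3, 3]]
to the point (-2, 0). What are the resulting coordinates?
(-6, -6)

Matrix multiplication:
[[3, -3], [3, 3]] × [-2, 0]ᵀ
= [3×-2 + -3×0, 3×-2 + 3×0]ᵀ
= [-6.0000, -6.0000]ᵀ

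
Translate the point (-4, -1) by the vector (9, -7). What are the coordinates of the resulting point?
(5, -8)

Translation by (9, -7):
x' = -4 + 9 = 5
y' = -1 + -7 = -8
Homogeneous matrix: [[1, 0, 9], [0, 1, -7], [0, 0, 1]]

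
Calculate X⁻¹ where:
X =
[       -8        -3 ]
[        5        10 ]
det(X) = -65
X⁻¹ =
[    -2/13     -3/65 ]
[     1/13      8/65 ]

For a 2×2 matrix X = [[a, b], [c, d]] with det(X) ≠ 0, X⁻¹ = (1/det(X)) * [[d, -b], [-c, a]].
det(X) = (-8)*(10) - (-3)*(5) = -80 + 15 = -65.
X⁻¹ = (1/-65) * [[10, 3], [-5, -8]].
Dividing each entry by -65 and reducing:
X⁻¹ =
[    -2/13     -3/65 ]
[     1/13      8/65 ]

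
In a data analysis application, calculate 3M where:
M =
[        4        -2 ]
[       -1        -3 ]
3M =
[       12        -6 ]
[       -3        -9 ]

Scalar multiplication is elementwise: (3M)[i][j] = 3 * M[i][j].
  (3M)[0][0] = 3 * (4) = 12
  (3M)[0][1] = 3 * (-2) = -6
  (3M)[1][0] = 3 * (-1) = -3
  (3M)[1][1] = 3 * (-3) = -9
3M =
[       12        -6 ]
[       -3        -9 ]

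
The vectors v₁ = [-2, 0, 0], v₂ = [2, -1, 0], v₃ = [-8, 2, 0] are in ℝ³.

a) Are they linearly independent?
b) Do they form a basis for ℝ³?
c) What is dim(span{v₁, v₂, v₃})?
Not independent, not a basis, dim(span) = 2

Check whether v₃ can be written as a linear combination of v₁ and v₂.
v₃ = (2)·v₁ + (-2)·v₂ = [-8, 2, 0], so the three vectors are linearly dependent.
Thus they do not form a basis for ℝ³, and dim(span{v₁, v₂, v₃}) = 2 (spanned by v₁ and v₂).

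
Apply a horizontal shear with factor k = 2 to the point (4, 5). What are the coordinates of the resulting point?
(14, 5)

Shear matrix for horizontal shear with factor k = 2:
[[1, 2], [0, 1]]
Result: (4, 5) → (14, 5)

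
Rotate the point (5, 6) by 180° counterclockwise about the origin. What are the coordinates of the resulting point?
(-5, -6)

Rotation matrix R(θ) = [[cos θ, -sin θ], [sin θ, cos θ]]; for θ = 180°:
R = [[-1, 0], [0, -1]]
Result: R × [5, 6]ᵀ = [-1·5 + (0)·6, 0·5 + (-1)·6]ᵀ = (-5, -6)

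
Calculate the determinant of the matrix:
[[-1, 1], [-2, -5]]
7

For a 2×2 matrix [[a, b], [c, d]], det = ad - bc
det = (-1)(-5) - (1)(-2) = 5 - -2 = 7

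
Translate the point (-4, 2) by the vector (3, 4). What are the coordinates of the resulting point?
(-1, 6)

Translation by (3, 4):
x' = -4 + 3 = -1
y' = 2 + 4 = 6
Homogeneous matrix: [[1, 0, 3], [0, 1, 4], [0, 0, 1]]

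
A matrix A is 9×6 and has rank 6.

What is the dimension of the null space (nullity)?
0

The rank-nullity theorem for an m×n matrix states:
rank(A) + nullity(A) = n (the number of columns).
Here n = 6 and rank(A) = 6, so nullity(A) = 6 - 6 = 0.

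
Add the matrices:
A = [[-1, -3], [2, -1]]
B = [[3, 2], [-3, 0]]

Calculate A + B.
[[2, -1], [-1, -1]]

Add corresponding elements:
(-1)+(3)=2
(-3)+(2)=-1
(2)+(-3)=-1
(-1)+(0)=-1
A + B = [[2, -1], [-1, -1]]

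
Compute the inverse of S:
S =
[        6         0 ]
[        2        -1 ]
det(S) = -6
S⁻¹ =
[      1/6         0 ]
[      1/3        -1 ]

For a 2×2 matrix S = [[a, b], [c, d]] with det(S) ≠ 0, S⁻¹ = (1/det(S)) * [[d, -b], [-c, a]].
det(S) = (6)*(-1) - (0)*(2) = -6 - 0 = -6.
S⁻¹ = (1/-6) * [[-1, 0], [-2, 6]].
Dividing each entry by -6 and reducing:
S⁻¹ =
[      1/6         0 ]
[      1/3        -1 ]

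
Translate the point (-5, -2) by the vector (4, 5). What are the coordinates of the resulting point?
(-1, 3)

Translation by (4, 5):
x' = -5 + 4 = -1
y' = -2 + 5 = 3
Homogeneous matrix: [[1, 0, 4], [0, 1, 5], [0, 0, 1]]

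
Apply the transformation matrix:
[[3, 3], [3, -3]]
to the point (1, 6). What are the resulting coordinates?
(21, -15)

Matrix multiplication:
[[3, 3], [3, -3]] × [1, 6]ᵀ
= [3×1 + 3×6, 3×1 + -3×6]ᵀ
= [21.0000, -15.0000]ᵀ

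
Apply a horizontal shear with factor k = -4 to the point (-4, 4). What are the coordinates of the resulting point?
(-20, 4)

Shear matrix for horizontal shear with factor k = -4:
[[1, -4], [0, 1]]
Result: (-4, 4) → (-20, 4)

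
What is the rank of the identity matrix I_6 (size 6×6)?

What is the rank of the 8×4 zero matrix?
rank(I_6) = 6, rank(0) = 0

The identity I_6 has 6 columns that are the standard basis vectors e_1, …, e_6. These are linearly independent, so all 6 columns are pivots and rank(I_6) = 6.
The 8×4 zero matrix has every entry zero, so every row is the zero row and there are no pivots; rank(0) = 0.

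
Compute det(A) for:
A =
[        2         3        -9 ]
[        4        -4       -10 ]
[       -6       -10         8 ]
det(A) = 396

Expand along row 0 (cofactor expansion): det(A) = a*(e*i - f*h) - b*(d*i - f*g) + c*(d*h - e*g), where the 3×3 is [[a, b, c], [d, e, f], [g, h, i]].
Minor M_00 = (-4)*(8) - (-10)*(-10) = -32 - 100 = -132.
Minor M_01 = (4)*(8) - (-10)*(-6) = 32 - 60 = -28.
Minor M_02 = (4)*(-10) - (-4)*(-6) = -40 - 24 = -64.
det(A) = (2)*(-132) - (3)*(-28) + (-9)*(-64) = -264 + 84 + 576 = 396.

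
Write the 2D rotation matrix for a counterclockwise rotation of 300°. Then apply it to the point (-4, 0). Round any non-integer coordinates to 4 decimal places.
R = [[1/2, √3/2], [-√3/2, 1/2]]; R·(-4, 0) = (-2.0000, 3.4641)

Rotation matrix formula: R(θ) = [[cos θ, -sin θ], [sin θ, cos θ]]
For θ = 300°:
cos(300°) = 1/2
sin(300°) = -√3/2
R = [[1/2, √3/2], [-√3/2, 1/2]]
Apply to (-4, 0): [1/2·-4 + (√3/2)·0, -√3/2·-4 + 1/2·0] = (-2.0000, 3.4641)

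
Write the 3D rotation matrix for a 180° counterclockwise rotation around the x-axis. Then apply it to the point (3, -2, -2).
R = [[1, 0, 0], [0, -1, 0], [0, 0, -1]]; R·(3, -2, -2) = (3, 2, 2)

Rotation matrix for 180° around x-axis:
cos(180°) = -1, sin(180°) = 0
R = [[1, 0, 0], [0, -1, 0], [0, 0, -1]]
Apply to (3, -2, -2): R·[3, -2, -2]ᵀ = (3, 2, 2)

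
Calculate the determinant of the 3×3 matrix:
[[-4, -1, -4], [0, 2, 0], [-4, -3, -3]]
-8

Expansion along first row:
det = -4·det([[2,0],[-3,-3]]) - -1·det([[0,0],[-4,-3]]) + -4·det([[0,2],[-4,-3]])
    = -4·(2·-3 - 0·-3) - -1·(0·-3 - 0·-4) + -4·(0·-3 - 2·-4)
    = -4·-6 - -1·0 + -4·8
    = 24 + 0 + -32 = -8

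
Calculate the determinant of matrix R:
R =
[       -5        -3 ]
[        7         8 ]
det(R) = -19

For a 2×2 matrix [[a, b], [c, d]], det = a*d - b*c.
det(R) = (-5)*(8) - (-3)*(7) = -40 + 21 = -19.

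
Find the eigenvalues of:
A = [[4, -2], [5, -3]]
λ = -1, 2

Solve det(A - λI) = 0. For a 2×2 matrix this is λ² - (trace)λ + det = 0.
trace(A) = 4 - 3 = 1.
det(A) = (4)*(-3) - (-2)*(5) = -12 + 10 = -2.
Characteristic equation: λ² - (1)λ + (-2) = 0.
Discriminant: (1)² - 4*(-2) = 1 + 8 = 9.
Roots: λ = (1 ± √9) / 2 = -1, 2.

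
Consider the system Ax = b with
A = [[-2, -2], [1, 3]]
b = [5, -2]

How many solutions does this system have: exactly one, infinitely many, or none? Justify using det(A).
Exactly one solution

Compute det(A) = (-2)*(3) - (-2)*(1) = -4.
Because det(A) ≠ 0, A is invertible and Ax = b has a unique solution for every b (here x = A⁻¹ b).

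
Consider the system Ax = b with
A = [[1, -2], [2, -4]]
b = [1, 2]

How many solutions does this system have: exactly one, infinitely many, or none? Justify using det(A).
Infinitely many solutions

det(A) = (1)*(-4) - (-2)*(2) = 0, so A is singular (column 2 is -2 times column 1).
b = [1, 2] = 1 * column 1 of A, so b lies in the column space of A.
A singular matrix whose right-hand side is in its column space gives a 1-parameter family of solutions — infinitely many.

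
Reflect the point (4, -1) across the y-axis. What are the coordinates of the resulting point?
(-4, -1)

Reflection across y-axis: (4, -1) → (-4, -1)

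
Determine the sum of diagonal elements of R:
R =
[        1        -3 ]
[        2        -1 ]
tr(R) = 1 - 1 = 0

The trace of a square matrix is the sum of its diagonal entries.
Diagonal entries of R: R[0][0] = 1, R[1][1] = -1.
tr(R) = 1 - 1 = 0.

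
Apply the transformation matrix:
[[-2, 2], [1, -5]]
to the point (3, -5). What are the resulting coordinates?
(-16, 28)

Matrix multiplication:
[[-2, 2], [1, -5]] × [3, -5]ᵀ
= [-2×3 + 2×-5, 1×3 + -5×-5]ᵀ
= [-16.0000, 28.0000]ᵀ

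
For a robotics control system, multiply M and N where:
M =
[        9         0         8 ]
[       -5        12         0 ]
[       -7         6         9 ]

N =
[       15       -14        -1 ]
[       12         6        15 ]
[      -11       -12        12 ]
MN =
[       47      -222        87 ]
[       69       142       185 ]
[     -132        26       205 ]

Matrix multiplication: (MN)[i][j] = sum over k of M[i][k] * N[k][j].
  (MN)[0][0] = (9)*(15) + (0)*(12) + (8)*(-11) = 47
  (MN)[0][1] = (9)*(-14) + (0)*(6) + (8)*(-12) = -222
  (MN)[0][2] = (9)*(-1) + (0)*(15) + (8)*(12) = 87
  (MN)[1][0] = (-5)*(15) + (12)*(12) + (0)*(-11) = 69
  (MN)[1][1] = (-5)*(-14) + (12)*(6) + (0)*(-12) = 142
  (MN)[1][2] = (-5)*(-1) + (12)*(15) + (0)*(12) = 185
  (MN)[2][0] = (-7)*(15) + (6)*(12) + (9)*(-11) = -132
  (MN)[2][1] = (-7)*(-14) + (6)*(6) + (9)*(-12) = 26
  (MN)[2][2] = (-7)*(-1) + (6)*(15) + (9)*(12) = 205
MN =
[       47      -222        87 ]
[       69       142       185 ]
[     -132        26       205 ]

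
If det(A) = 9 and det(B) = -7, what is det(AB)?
-63

Use the multiplicative property of determinants: det(AB) = det(A)*det(B).
det(AB) = (9)*(-7) = -63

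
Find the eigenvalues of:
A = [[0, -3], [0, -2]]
λ = -2, 0

Solve det(A - λI) = 0. For a 2×2 matrix this is λ² - (trace)λ + det = 0.
trace(A) = 0 - 2 = -2.
det(A) = (0)*(-2) - (-3)*(0) = 0 - 0 = 0.
Characteristic equation: λ² - (-2)λ + (0) = 0.
Discriminant: (-2)² - 4*(0) = 4 - 0 = 4.
Roots: λ = (-2 ± √4) / 2 = -2, 0.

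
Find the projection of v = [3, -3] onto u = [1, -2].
[9/5, -18/5]

The projection of v onto u is proj_u(v) = ((v·u) / (u·u)) · u.
v·u = (3)*(1) + (-3)*(-2) = 9.
u·u = (1)*(1) + (-2)*(-2) = 5.
coefficient = 9 / 5 = 9/5.
proj_u(v) = 9/5 · [1, -2] = [9/5, -18/5].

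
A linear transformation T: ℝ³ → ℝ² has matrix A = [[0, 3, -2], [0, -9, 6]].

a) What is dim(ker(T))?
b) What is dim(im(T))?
dim(ker) = 2, dim(im) = 1

Observe that row 2 = -3 × row 1 (so the rows are linearly dependent).
Thus rank(A) = 1 (only one linearly independent row).
dim(im(T)) = rank(A) = 1.
By the rank-nullity theorem applied to T: ℝ³ → ℝ², rank(A) + nullity(A) = 3 (the domain dimension), so dim(ker(T)) = 3 - 1 = 2.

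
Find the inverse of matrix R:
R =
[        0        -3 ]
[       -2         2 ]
det(R) = -6
R⁻¹ =
[     -1/3      -1/2 ]
[     -1/3         0 ]

For a 2×2 matrix R = [[a, b], [c, d]] with det(R) ≠ 0, R⁻¹ = (1/det(R)) * [[d, -b], [-c, a]].
det(R) = (0)*(2) - (-3)*(-2) = 0 - 6 = -6.
R⁻¹ = (1/-6) * [[2, 3], [2, 0]].
Dividing each entry by -6 and reducing:
R⁻¹ =
[     -1/3      -1/2 ]
[     -1/3         0 ]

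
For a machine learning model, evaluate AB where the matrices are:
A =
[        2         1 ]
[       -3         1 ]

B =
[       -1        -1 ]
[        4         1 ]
AB =
[        2        -1 ]
[        7         4 ]

Matrix multiplication: (AB)[i][j] = sum over k of A[i][k] * B[k][j].
  (AB)[0][0] = (2)*(-1) + (1)*(4) = 2
  (AB)[0][1] = (2)*(-1) + (1)*(1) = -1
  (AB)[1][0] = (-3)*(-1) + (1)*(4) = 7
  (AB)[1][1] = (-3)*(-1) + (1)*(1) = 4
AB =
[        2        -1 ]
[        7         4 ]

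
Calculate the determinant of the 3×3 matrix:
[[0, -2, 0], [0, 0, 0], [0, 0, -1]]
0

Expansion along first row:
det = 0·det([[0,0],[0,-1]]) - -2·det([[0,0],[0,-1]]) + 0·det([[0,0],[0,0]])
    = 0·(0·-1 - 0·0) - -2·(0·-1 - 0·0) + 0·(0·0 - 0·0)
    = 0·0 - -2·0 + 0·0
    = 0 + 0 + 0 = 0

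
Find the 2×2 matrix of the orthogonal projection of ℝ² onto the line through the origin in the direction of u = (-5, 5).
[[1/2, -1/2], [-1/2, 1/2]]

The orthogonal projection onto the line spanned by a nonzero vector u = (a, b) has matrix P = (u uᵀ) / (uᵀ u) = (1/(a² + b²)) · [[a², ab], [ab, b²]].
Here u = (-5, 5), so a² + b² = 25 + 25 = 50.
P = (1/50) · [[25, -25], [-25, 25]] = [[1/2, -1/2], [-1/2, 1/2]].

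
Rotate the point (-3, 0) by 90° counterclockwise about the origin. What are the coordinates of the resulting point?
(0, -3)

Rotation matrix R(θ) = [[cos θ, -sin θ], [sin θ, cos θ]]; for θ = 90°:
R = [[0, -1], [1, 0]]
Result: R × [-3, 0]ᵀ = [0·-3 + (-1)·0, 1·-3 + (0)·0]ᵀ = (0, -3)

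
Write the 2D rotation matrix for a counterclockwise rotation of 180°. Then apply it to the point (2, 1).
R = [[-1, 0], [0, -1]]; R·(2, 1) = (-2, -1)

Rotation matrix formula: R(θ) = [[cos θ, -sin θ], [sin θ, cos θ]]
For θ = 180°:
cos(180°) = -1
sin(180°) = 0
R = [[-1, 0], [0, -1]]
Apply to (2, 1): [-1·2 + (0)·1, 0·2 + -1·1] = (-2, -1)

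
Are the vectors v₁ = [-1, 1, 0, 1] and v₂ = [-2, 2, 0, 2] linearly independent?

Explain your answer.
No, linearly dependent (v₂ = 2·v₁)

Check whether there is a scalar k with v₂ = k·v₁.
Comparing components, k = 2 satisfies 2·[-1, 1, 0, 1] = [-2, 2, 0, 2].
Since v₂ is a scalar multiple of v₁, the two vectors are linearly dependent.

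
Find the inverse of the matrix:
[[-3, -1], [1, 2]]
[[-2/5, -1/5], [1/5, 3/5]]

For [[a,b],[c,d]], inverse = (1/det)·[[d,-b],[-c,a]]
det = -3·2 - -1·1 = -5
Inverse = (1/-5)·[[2, 1], [-1, -3]]
        = [[-2/5, -1/5], [1/5, 3/5]]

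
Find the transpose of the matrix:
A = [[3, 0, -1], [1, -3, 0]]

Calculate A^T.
[[3, 1], [0, -3], [-1, 0]]

The transpose sends entry (i,j) to (j,i); rows become columns.
Row 0 of A: [3, 0, -1] -> column 0 of A^T.
Row 1 of A: [1, -3, 0] -> column 1 of A^T.
A^T = [[3, 1], [0, -3], [-1, 0]]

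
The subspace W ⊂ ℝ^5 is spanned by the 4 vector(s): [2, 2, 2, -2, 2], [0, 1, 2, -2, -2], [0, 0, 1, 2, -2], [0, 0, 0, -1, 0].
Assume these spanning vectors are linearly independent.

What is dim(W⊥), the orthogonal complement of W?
dim(W⊥) = 1

For any subspace W of ℝ^n, dim(W) + dim(W⊥) = n (the whole-space dimension).
Here the given 4 vectors are linearly independent, so dim(W) = 4.
Thus dim(W⊥) = n - dim(W) = 5 - 4 = 1.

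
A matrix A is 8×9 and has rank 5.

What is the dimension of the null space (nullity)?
4

The rank-nullity theorem for an m×n matrix states:
rank(A) + nullity(A) = n (the number of columns).
Here n = 9 and rank(A) = 5, so nullity(A) = 9 - 5 = 4.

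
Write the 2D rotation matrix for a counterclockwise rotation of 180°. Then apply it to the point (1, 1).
R = [[-1, 0], [0, -1]]; R·(1, 1) = (-1, -1)

Rotation matrix formula: R(θ) = [[cos θ, -sin θ], [sin θ, cos θ]]
For θ = 180°:
cos(180°) = -1
sin(180°) = 0
R = [[-1, 0], [0, -1]]
Apply to (1, 1): [-1·1 + (0)·1, 0·1 + -1·1] = (-1, -1)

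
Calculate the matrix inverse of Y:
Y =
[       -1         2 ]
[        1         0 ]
det(Y) = -2
Y⁻¹ =
[        0         1 ]
[      1/2       1/2 ]

For a 2×2 matrix Y = [[a, b], [c, d]] with det(Y) ≠ 0, Y⁻¹ = (1/det(Y)) * [[d, -b], [-c, a]].
det(Y) = (-1)*(0) - (2)*(1) = 0 - 2 = -2.
Y⁻¹ = (1/-2) * [[0, -2], [-1, -1]].
Dividing each entry by -2 and reducing:
Y⁻¹ =
[        0         1 ]
[      1/2       1/2 ]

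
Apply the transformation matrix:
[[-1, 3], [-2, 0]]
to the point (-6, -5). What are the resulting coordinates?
(-9, 12)

Matrix multiplication:
[[-1, 3], [-2, 0]] × [-6, -5]ᵀ
= [-1×-6 + 3×-5, -2×-6 + 0×-5]ᵀ
= [-9.0000, 12.0000]ᵀ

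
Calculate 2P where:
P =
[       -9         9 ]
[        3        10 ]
2P =
[      -18        18 ]
[        6        20 ]

Scalar multiplication is elementwise: (2P)[i][j] = 2 * P[i][j].
  (2P)[0][0] = 2 * (-9) = -18
  (2P)[0][1] = 2 * (9) = 18
  (2P)[1][0] = 2 * (3) = 6
  (2P)[1][1] = 2 * (10) = 20
2P =
[      -18        18 ]
[        6        20 ]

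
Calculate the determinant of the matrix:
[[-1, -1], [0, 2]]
-2

For a 2×2 matrix [[a, b], [c, d]], det = ad - bc
det = (-1)(2) - (-1)(0) = -2 - 0 = -2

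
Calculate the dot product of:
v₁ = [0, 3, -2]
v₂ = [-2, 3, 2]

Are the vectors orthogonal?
5, No

The dot product is the sum of products of corresponding components.
v₁·v₂ = (0)*(-2) + (3)*(3) + (-2)*(2) = 0 + 9 - 4 = 5.
Two vectors are orthogonal iff their dot product is 0; here the dot product is 5, so the vectors are not orthogonal.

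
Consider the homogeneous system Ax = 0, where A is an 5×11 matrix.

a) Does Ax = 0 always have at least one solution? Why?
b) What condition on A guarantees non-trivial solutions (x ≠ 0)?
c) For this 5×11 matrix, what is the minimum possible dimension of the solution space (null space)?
a) Yes, x = 0 is always a solution. b) When A has linearly dependent columns (rank < n). c) Minimum nullity = 6.

a) x = 0 satisfies A·0 = 0, so the zero vector is always a solution.
b) Non-trivial solutions exist iff the columns of A are linearly dependent, equivalently rank(A) < n (the number of columns).
c) By rank-nullity, rank(A) + nullity(A) = n = 11. Since A has only 5 rows, rank(A) ≤ 5, so nullity(A) ≥ 11 - 5 = 6.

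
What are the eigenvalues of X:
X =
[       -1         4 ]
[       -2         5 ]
λ = 1, 3

Solve det(X - λI) = 0. For a 2×2 matrix the characteristic equation is λ² - (trace)λ + det = 0.
trace(X) = a + d = -1 + 5 = 4.
det(X) = a*d - b*c = (-1)*(5) - (4)*(-2) = -5 + 8 = 3.
Characteristic equation: λ² - (4)λ + (3) = 0.
Discriminant = (4)² - 4*(3) = 16 - 12 = 4.
λ = (4 ± √4) / 2 = (4 ± 2) / 2 = 1, 3.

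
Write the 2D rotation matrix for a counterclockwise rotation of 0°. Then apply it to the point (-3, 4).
R = [[1, 0], [0, 1]]; R·(-3, 4) = (-3, 4)

Rotation matrix formula: R(θ) = [[cos θ, -sin θ], [sin θ, cos θ]]
For θ = 0°:
cos(0°) = 1
sin(0°) = 0
R = [[1, 0], [0, 1]]
Apply to (-3, 4): [1·-3 + (0)·4, 0·-3 + 1·4] = (-3, 4)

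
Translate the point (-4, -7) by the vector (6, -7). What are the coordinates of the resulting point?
(2, -14)

Translation by (6, -7):
x' = -4 + 6 = 2
y' = -7 + -7 = -14
Homogeneous matrix: [[1, 0, 6], [0, 1, -7], [0, 0, 1]]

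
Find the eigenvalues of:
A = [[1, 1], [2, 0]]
λ = -1, 2

Solve det(A - λI) = 0. For a 2×2 matrix this is λ² - (trace)λ + det = 0.
trace(A) = 1 + 0 = 1.
det(A) = (1)*(0) - (1)*(2) = 0 - 2 = -2.
Characteristic equation: λ² - (1)λ + (-2) = 0.
Discriminant: (1)² - 4*(-2) = 1 + 8 = 9.
Roots: λ = (1 ± √9) / 2 = -1, 2.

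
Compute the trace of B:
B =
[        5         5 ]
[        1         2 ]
tr(B) = 5 + 2 = 7

The trace of a square matrix is the sum of its diagonal entries.
Diagonal entries of B: B[0][0] = 5, B[1][1] = 2.
tr(B) = 5 + 2 = 7.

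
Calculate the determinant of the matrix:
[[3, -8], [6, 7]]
69

For a 2×2 matrix [[a, b], [c, d]], det = ad - bc
det = (3)(7) - (-8)(6) = 21 - -48 = 69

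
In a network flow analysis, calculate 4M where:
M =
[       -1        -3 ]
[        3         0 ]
4M =
[       -4       -12 ]
[       12         0 ]

Scalar multiplication is elementwise: (4M)[i][j] = 4 * M[i][j].
  (4M)[0][0] = 4 * (-1) = -4
  (4M)[0][1] = 4 * (-3) = -12
  (4M)[1][0] = 4 * (3) = 12
  (4M)[1][1] = 4 * (0) = 0
4M =
[       -4       -12 ]
[       12         0 ]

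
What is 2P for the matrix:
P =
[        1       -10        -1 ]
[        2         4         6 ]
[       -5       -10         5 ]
2P =
[        2       -20        -2 ]
[        4         8        12 ]
[      -10       -20        10 ]

Scalar multiplication is elementwise: (2P)[i][j] = 2 * P[i][j].
  (2P)[0][0] = 2 * (1) = 2
  (2P)[0][1] = 2 * (-10) = -20
  (2P)[0][2] = 2 * (-1) = -2
  (2P)[1][0] = 2 * (2) = 4
  (2P)[1][1] = 2 * (4) = 8
  (2P)[1][2] = 2 * (6) = 12
  (2P)[2][0] = 2 * (-5) = -10
  (2P)[2][1] = 2 * (-10) = -20
  (2P)[2][2] = 2 * (5) = 10
2P =
[        2       -20        -2 ]
[        4         8        12 ]
[      -10       -20        10 ]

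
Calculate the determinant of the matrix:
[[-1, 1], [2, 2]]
-4

For a 2×2 matrix [[a, b], [c, d]], det = ad - bc
det = (-1)(2) - (1)(2) = -2 - 2 = -4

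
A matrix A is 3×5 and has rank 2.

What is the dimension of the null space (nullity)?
3

The rank-nullity theorem for an m×n matrix states:
rank(A) + nullity(A) = n (the number of columns).
Here n = 5 and rank(A) = 2, so nullity(A) = 5 - 2 = 3.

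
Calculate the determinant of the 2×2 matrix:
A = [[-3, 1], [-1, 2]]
-5

For A = [[a, b], [c, d]], det(A) = a*d - b*c.
det(A) = (-3)*(2) - (1)*(-1) = -6 - -1 = -5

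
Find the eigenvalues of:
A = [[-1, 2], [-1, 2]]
λ = 0, 1

Solve det(A - λI) = 0. For a 2×2 matrix this is λ² - (trace)λ + det = 0.
trace(A) = -1 + 2 = 1.
det(A) = (-1)*(2) - (2)*(-1) = -2 + 2 = 0.
Characteristic equation: λ² - (1)λ + (0) = 0.
Discriminant: (1)² - 4*(0) = 1 - 0 = 1.
Roots: λ = (1 ± √1) / 2 = 0, 1.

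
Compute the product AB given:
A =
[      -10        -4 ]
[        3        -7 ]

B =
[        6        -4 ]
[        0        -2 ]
AB =
[      -60        48 ]
[       18         2 ]

Matrix multiplication: (AB)[i][j] = sum over k of A[i][k] * B[k][j].
  (AB)[0][0] = (-10)*(6) + (-4)*(0) = -60
  (AB)[0][1] = (-10)*(-4) + (-4)*(-2) = 48
  (AB)[1][0] = (3)*(6) + (-7)*(0) = 18
  (AB)[1][1] = (3)*(-4) + (-7)*(-2) = 2
AB =
[      -60        48 ]
[       18         2 ]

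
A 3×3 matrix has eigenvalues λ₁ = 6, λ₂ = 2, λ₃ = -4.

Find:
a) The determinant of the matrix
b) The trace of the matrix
det = -48, trace = 4

Two standard eigenvalue identities:
- det(A) equals the product of the eigenvalues (counted with multiplicity).
- trace(A) equals the sum of the eigenvalues.
det(A) = (6)*(2)*(-4) = -48.
trace(A) = 6 + 2 - 4 = 4.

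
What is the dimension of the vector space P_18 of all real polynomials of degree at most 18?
Dimension = 19

A polynomial of degree at most 18 can be written as a₀ + a₁x + a₂x² + … + a_18x^18, with 19 free coefficients a₀, …, a_18.
The set {1, x, x², …, x^18} is a basis: it spans P_18 (every such polynomial is a linear combination of these) and is linearly independent (a polynomial is zero iff all its coefficients are zero).
Therefore dim(P_18) = 18 + 1 = 19.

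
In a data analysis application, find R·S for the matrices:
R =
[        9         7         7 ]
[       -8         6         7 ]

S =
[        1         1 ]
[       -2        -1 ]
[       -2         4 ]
RS =
[      -19        30 ]
[      -34        14 ]

Matrix multiplication: (RS)[i][j] = sum over k of R[i][k] * S[k][j].
  (RS)[0][0] = (9)*(1) + (7)*(-2) + (7)*(-2) = -19
  (RS)[0][1] = (9)*(1) + (7)*(-1) + (7)*(4) = 30
  (RS)[1][0] = (-8)*(1) + (6)*(-2) + (7)*(-2) = -34
  (RS)[1][1] = (-8)*(1) + (6)*(-1) + (7)*(4) = 14
RS =
[      -19        30 ]
[      -34        14 ]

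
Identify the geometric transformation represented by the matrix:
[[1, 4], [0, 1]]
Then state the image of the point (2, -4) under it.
horizontal shear with factor 4; image of (2, -4) is (-14, -4)

The matrix [[1, k], [0, 1]] sends (x, y) to (x + 4y, y), leaving the y-coordinate fixed: a horizontal shear.
The matrix [[1, 4], [0, 1]] represents: horizontal shear with factor 4.
Applying it to (2, -4): [1·2 + 4·-4, 0·2 + 1·-4] = (-14, -4).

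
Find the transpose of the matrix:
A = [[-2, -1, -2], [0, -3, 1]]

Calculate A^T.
[[-2, 0], [-1, -3], [-2, 1]]

The transpose sends entry (i,j) to (j,i); rows become columns.
Row 0 of A: [-2, -1, -2] -> column 0 of A^T.
Row 1 of A: [0, -3, 1] -> column 1 of A^T.
A^T = [[-2, 0], [-1, -3], [-2, 1]]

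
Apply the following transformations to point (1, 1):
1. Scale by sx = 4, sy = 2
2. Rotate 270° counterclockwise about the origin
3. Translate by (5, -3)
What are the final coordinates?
(7, -7)

Step 1: Scale → (4, 2)
Step 2: Rotate 270° → (2, -4)
Step 3: Translate → (7, -7)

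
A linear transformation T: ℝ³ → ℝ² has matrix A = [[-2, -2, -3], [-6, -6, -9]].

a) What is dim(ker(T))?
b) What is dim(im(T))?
dim(ker) = 2, dim(im) = 1

Observe that row 2 = 3 × row 1 (so the rows are linearly dependent).
Thus rank(A) = 1 (only one linearly independent row).
dim(im(T)) = rank(A) = 1.
By the rank-nullity theorem applied to T: ℝ³ → ℝ², rank(A) + nullity(A) = 3 (the domain dimension), so dim(ker(T)) = 3 - 1 = 2.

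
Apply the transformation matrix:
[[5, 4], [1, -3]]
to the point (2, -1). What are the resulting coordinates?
(6, 5)

Matrix multiplication:
[[5, 4], [1, -3]] × [2, -1]ᵀ
= [5×2 + 4×-1, 1×2 + -3×-1]ᵀ
= [6.0000, 5.0000]ᵀ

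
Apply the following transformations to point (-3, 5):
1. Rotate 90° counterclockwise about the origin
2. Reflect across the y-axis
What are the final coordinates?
(5, -3)

Step 1: Rotate 90° → (-5, -3)
Step 2: Reflect across the y-axis → (5, -3)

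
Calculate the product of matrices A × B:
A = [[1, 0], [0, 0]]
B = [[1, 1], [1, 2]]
[[1, 1], [0, 0]]

Matrix multiplication:
C[0][0] = 1×1 + 0×1 = 1
C[0][1] = 1×1 + 0×2 = 1
C[1][0] = 0×1 + 0×1 = 0
C[1][1] = 0×1 + 0×2 = 0
Result: [[1, 1], [0, 0]]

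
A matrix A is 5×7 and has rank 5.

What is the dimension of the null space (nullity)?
2

The rank-nullity theorem for an m×n matrix states:
rank(A) + nullity(A) = n (the number of columns).
Here n = 7 and rank(A) = 5, so nullity(A) = 7 - 5 = 2.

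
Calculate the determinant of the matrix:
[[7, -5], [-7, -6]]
-77

For a 2×2 matrix [[a, b], [c, d]], det = ad - bc
det = (7)(-6) - (-5)(-7) = -42 - 35 = -77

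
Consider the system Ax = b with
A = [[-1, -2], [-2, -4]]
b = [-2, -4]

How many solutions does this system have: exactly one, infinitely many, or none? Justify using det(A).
Infinitely many solutions

det(A) = (-1)*(-4) - (-2)*(-2) = 0, so A is singular (column 2 is 2 times column 1).
b = [-2, -4] = 2 * column 1 of A, so b lies in the column space of A.
A singular matrix whose right-hand side is in its column space gives a 1-parameter family of solutions — infinitely many.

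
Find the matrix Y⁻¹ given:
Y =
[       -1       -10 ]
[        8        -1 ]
det(Y) = 81
Y⁻¹ =
[    -1/81     10/81 ]
[    -8/81     -1/81 ]

For a 2×2 matrix Y = [[a, b], [c, d]] with det(Y) ≠ 0, Y⁻¹ = (1/det(Y)) * [[d, -b], [-c, a]].
det(Y) = (-1)*(-1) - (-10)*(8) = 1 + 80 = 81.
Y⁻¹ = (1/81) * [[-1, 10], [-8, -1]].
Dividing each entry by 81 and reducing:
Y⁻¹ =
[    -1/81     10/81 ]
[    -8/81     -1/81 ]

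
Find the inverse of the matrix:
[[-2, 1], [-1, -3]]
[[-3/7, -1/7], [1/7, -2/7]]

For [[a,b],[c,d]], inverse = (1/det)·[[d,-b],[-c,a]]
det = -2·-3 - 1·-1 = 7
Inverse = (1/7)·[[-3, -1], [1, -2]]
        = [[-3/7, -1/7], [1/7, -2/7]]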